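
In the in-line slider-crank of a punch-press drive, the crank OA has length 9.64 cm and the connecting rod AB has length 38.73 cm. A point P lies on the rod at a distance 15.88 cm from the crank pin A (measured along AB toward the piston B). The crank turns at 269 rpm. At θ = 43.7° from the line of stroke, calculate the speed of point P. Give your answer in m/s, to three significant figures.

2.33

ω = 28.17 rad/s.  Crank-pin speed |V_A| = rω = 2.7156 m/s, perpendicular to OA.
Rod angle: sinφ = −(r/L) sinθ ⇒ φ = -9.902°; ω_rod = −rω cosθ/√(L²−r²sin²θ) = -5.1457 rad/s.
V_P = V_A + ω_rod × AP, with AP = 0.1588 m along the rod.
Components: V_Px = −rω sinθ − a·ω_rod·sinφ = -2.0166 m/s;  V_Py = rω cosθ + a·ω_rod·cosφ = +1.1583 m/s.
|V_P| = √(V_Px² + V_Py²) = 2.3256 m/s.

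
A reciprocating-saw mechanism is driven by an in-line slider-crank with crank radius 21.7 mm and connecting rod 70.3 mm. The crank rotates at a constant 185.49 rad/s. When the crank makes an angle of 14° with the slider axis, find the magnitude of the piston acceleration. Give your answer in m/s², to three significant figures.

930

ω = 185.5 rad/s
x(θ) = r cosθ + √(L² − r² sin²θ); with ω constant, a = ω²·d²x/dθ².
d²x/dθ² = −r cosθ − r²(cos2θ)/√u − r⁴ sin²2θ/(4u^{3/2}),  u = L² − r² sin²θ = 0.00491453 m².
Substituting r = 0.0217 m, L = 0.0703 m, θ = 14°: d²x/dθ² = -0.027022 m.
a = ω²·d²x/dθ² = (185.5)²·(-0.027022) = -929.72 m/s²;  |a| = 929.72 m/s².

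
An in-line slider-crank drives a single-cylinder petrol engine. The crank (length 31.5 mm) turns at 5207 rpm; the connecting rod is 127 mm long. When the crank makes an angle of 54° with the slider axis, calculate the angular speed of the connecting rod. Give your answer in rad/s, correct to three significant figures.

ω = 545.3 rad/s (converted from 5207 rpm).
The rod makes angle φ with the slider axis where L sinφ = r sinθ; differentiating, L cosφ·φ̇ = r ω cosθ.
L cosφ = √(L² − r² sin²θ) = 0.12442 m.
|ω_rod| = r ω |cosθ| / √(L² − r² sin²θ) = 0.0315·545.3·0.58779/0.12442 = 81.146 rad/s.

81.1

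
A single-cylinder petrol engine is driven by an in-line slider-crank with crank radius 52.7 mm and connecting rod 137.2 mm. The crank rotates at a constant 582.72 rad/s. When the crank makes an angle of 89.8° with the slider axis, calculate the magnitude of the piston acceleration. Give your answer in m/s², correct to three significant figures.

7380

ω = 582.7 rad/s
x(θ) = r cosθ + √(L² − r² sin²θ); with ω constant, a = ω²·d²x/dθ².
d²x/dθ² = −r cosθ − r²(cos2θ)/√u − r⁴ sin²2θ/(4u^{3/2}),  u = L² − r² sin²θ = 0.0160466 m².
Substituting r = 0.0527 m, L = 0.1372 m, θ = 89.8°: d²x/dθ² = +0.02174 m.
a = ω²·d²x/dθ² = (582.7)²·(+0.02174) = +7382.1 m/s²;  |a| = 7382.1 m/s².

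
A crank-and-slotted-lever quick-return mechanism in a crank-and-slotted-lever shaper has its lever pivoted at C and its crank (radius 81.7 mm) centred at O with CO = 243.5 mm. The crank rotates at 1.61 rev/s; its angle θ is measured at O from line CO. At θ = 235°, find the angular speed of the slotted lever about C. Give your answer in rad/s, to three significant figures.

1.11

ω = 10.12 rad/s (from 1.61 rev/s).
Crank pin A relative to C: A = (d + r cosθ, r sinθ); lever angle φ = atan2(r sinθ, d + r cosθ).
Differentiating tanφ: φ̇ = rω(d cosθ + r)/(d² + r² + 2dr cosθ).
d² + r² + 2dr cosθ = |CA|² = 0.0431457 m²;  d cosθ + r = -0.057966 m.
|ω_lever| = |0.0817·10.12·-0.057966| / 0.0431457 = 1.1104 rad/s.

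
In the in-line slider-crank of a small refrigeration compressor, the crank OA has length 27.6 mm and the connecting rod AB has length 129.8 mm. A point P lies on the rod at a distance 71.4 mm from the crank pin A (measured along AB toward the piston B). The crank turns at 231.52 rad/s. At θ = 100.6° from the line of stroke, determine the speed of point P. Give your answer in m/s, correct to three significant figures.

ω = 231.5 rad/s.  Crank-pin speed |V_A| = rω = 6.39 m/s, perpendicular to OA.
Rod angle: sinφ = −(r/L) sinθ ⇒ φ = -12.064°; ω_rod = −rω cosθ/√(L²−r²sin²θ) = +9.2603 rad/s.
V_P = V_A + ω_rod × AP, with AP = 0.0714 m along the rod.
Components: V_Px = −rω sinθ − a·ω_rod·sinφ = -6.1427 m/s;  V_Py = rω cosθ + a·ω_rod·cosφ = -0.52886 m/s.
|V_P| = √(V_Px² + V_Py²) = 6.1654 m/s.

6.17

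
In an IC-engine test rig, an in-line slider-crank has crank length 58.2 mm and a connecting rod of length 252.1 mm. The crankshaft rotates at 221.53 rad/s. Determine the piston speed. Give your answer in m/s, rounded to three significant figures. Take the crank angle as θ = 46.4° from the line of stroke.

ω = 221.5 rad/s
For an in-line slider-crank, x = r cosθ + √(L² − r² sin²θ), so v = −rω sinθ·[1 + r cosθ/√(L² − r² sin²θ)].
With r = 0.0582 m, L = 0.2521 m, θ = 46.4°: √(L² − r² sin²θ) = 0.24855 m.
v = −0.0582·221.5·0.72417·[1 + 0.0582·0.68962/0.24855] = -10.844 m/s.
|v| = 10.844 m/s.

10.8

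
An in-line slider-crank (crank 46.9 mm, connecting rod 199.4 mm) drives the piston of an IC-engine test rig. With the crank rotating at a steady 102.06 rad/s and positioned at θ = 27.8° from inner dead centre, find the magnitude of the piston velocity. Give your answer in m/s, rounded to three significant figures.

2.70

ω = 102.1 rad/s
For an in-line slider-crank, x = r cosθ + √(L² − r² sin²θ), so v = −rω sinθ·[1 + r cosθ/√(L² − r² sin²θ)].
With r = 0.0469 m, L = 0.1994 m, θ = 27.8°: √(L² − r² sin²θ) = 0.1982 m.
v = −0.0469·102.1·0.46639·[1 + 0.0469·0.88458/0.1982] = -2.6997 m/s.
|v| = 2.6997 m/s.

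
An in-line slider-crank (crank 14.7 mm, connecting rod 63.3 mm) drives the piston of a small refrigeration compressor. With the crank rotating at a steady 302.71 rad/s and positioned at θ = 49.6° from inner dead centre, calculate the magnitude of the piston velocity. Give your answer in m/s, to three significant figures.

ω = 302.7 rad/s
For an in-line slider-crank, x = r cosθ + √(L² − r² sin²θ), so v = −rω sinθ·[1 + r cosθ/√(L² − r² sin²θ)].
With r = 0.0147 m, L = 0.0633 m, θ = 49.6°: √(L² − r² sin²θ) = 0.062302 m.
v = −0.0147·302.7·0.76154·[1 + 0.0147·0.64812/0.062302] = -3.9069 m/s.
|v| = 3.9069 m/s.

3.91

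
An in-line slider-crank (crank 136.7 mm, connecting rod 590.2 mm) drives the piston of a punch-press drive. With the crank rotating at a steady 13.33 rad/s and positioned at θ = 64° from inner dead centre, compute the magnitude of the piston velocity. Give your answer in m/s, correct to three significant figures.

1.81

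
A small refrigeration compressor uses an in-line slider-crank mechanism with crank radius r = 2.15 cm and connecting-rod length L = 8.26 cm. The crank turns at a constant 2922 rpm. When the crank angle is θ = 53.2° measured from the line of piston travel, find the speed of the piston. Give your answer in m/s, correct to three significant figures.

6.11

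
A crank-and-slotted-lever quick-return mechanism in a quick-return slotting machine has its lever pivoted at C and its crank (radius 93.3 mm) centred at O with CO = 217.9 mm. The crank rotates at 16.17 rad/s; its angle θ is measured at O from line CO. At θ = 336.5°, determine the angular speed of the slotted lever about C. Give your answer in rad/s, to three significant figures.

4.73

ω = 16.17 rad/s
Crank pin A relative to C: A = (d + r cosθ, r sinθ); lever angle φ = atan2(r sinθ, d + r cosθ).
Differentiating tanφ: φ̇ = rω(d cosθ + r)/(d² + r² + 2dr cosθ).
d² + r² + 2dr cosθ = |CA|² = 0.0934731 m²;  d cosθ + r = +0.29313 m.
|ω_lever| = |0.0933·16.17·+0.29313| / 0.0934731 = 4.7311 rad/s.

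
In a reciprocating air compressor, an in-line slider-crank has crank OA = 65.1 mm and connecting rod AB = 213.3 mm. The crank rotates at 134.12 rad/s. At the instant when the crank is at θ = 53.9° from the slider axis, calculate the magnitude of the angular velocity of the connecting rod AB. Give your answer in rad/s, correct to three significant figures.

ω = 134.1 rad/s
The rod makes angle φ with the slider axis where L sinφ = r sinθ; differentiating, L cosφ·φ̇ = r ω cosθ.
L cosφ = √(L² − r² sin²θ) = 0.20671 m.
|ω_rod| = r ω |cosθ| / √(L² − r² sin²θ) = 0.0651·134.1·0.58920/0.20671 = 24.887 rad/s.

24.9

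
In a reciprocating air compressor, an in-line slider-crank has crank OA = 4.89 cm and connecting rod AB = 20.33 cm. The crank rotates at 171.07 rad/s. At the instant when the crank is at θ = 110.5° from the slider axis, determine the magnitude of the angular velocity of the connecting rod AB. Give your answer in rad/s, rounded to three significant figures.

ω = 171.1 rad/s
The rod makes angle φ with the slider axis where L sinφ = r sinθ; differentiating, L cosφ·φ̇ = r ω cosθ.
L cosφ = √(L² − r² sin²θ) = 0.19807 m.
|ω_rod| = r ω |cosθ| / √(L² − r² sin²θ) = 0.0489·171.1·0.35021/0.19807 = 14.79 rad/s.

14.8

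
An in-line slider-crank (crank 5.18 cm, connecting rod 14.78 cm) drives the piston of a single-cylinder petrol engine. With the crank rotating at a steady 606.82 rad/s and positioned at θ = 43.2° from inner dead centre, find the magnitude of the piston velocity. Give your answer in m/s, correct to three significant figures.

ω = 606.8 rad/s
For an in-line slider-crank, x = r cosθ + √(L² − r² sin²θ), so v = −rω sinθ·[1 + r cosθ/√(L² − r² sin²θ)].
With r = 0.0518 m, L = 0.1478 m, θ = 43.2°: √(L² − r² sin²θ) = 0.14348 m.
v = −0.0518·606.8·0.68455·[1 + 0.0518·0.72897/0.14348] = -27.18 m/s.
|v| = 27.18 m/s.

27.2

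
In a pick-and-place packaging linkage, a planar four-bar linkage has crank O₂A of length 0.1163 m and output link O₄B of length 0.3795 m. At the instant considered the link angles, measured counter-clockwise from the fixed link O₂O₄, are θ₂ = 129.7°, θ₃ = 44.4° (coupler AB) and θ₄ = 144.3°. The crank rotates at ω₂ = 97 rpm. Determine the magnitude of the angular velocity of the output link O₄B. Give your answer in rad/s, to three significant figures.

ω₂ = 10.16 rad/s (from 97 rpm).
Differentiating the loop-closure r₂e^{iθ₂}+r₃e^{iθ₃}=r₁+r₄e^{iθ₄} gives r₂ω₂e^{iθ₂}+r₃ω₃e^{iθ₃}=r₄ω₄e^{iθ₄}.
Eliminating the other unknown: ω₄ = r₂ω₂ sin(θ₂−θ₃) / [r₄ sin(θ₄−θ₃)].
Numerator sine = +0.99664; denominator sine = +0.98511.
Result = 0.1163·10.16·(+0.99664) / (0.3795·(+0.98511)) = +3.1494 rad/s; magnitude 3.1494 rad/s.

3.15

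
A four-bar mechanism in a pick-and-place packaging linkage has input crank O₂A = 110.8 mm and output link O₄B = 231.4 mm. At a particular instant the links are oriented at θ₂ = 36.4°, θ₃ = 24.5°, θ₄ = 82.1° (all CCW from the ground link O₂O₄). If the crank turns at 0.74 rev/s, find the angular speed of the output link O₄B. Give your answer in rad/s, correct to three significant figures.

ω₂ = 4.65 rad/s (from 0.74 rev/s).
Differentiating the loop-closure r₂e^{iθ₂}+r₃e^{iθ₃}=r₁+r₄e^{iθ₄} gives r₂ω₂e^{iθ₂}+r₃ω₃e^{iθ₃}=r₄ω₄e^{iθ₄}.
Eliminating the other unknown: ω₄ = r₂ω₂ sin(θ₂−θ₃) / [r₄ sin(θ₄−θ₃)].
Numerator sine = +0.20620; denominator sine = +0.84433.
Result = 0.1108·4.65·(+0.20620) / (0.2314·(+0.84433)) = +0.54372 rad/s; magnitude 0.54372 rad/s.

0.544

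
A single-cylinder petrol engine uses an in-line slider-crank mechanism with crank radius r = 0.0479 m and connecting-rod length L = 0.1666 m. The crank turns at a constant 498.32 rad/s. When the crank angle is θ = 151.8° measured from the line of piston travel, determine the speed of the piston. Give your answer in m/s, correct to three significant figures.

ω = 498.3 rad/s
For an in-line slider-crank, x = r cosθ + √(L² − r² sin²θ), so v = −rω sinθ·[1 + r cosθ/√(L² − r² sin²θ)].
With r = 0.0479 m, L = 0.1666 m, θ = 151.8°: √(L² − r² sin²θ) = 0.16506 m.
v = −0.0479·498.3·0.47255·[1 + 0.0479·-0.88130/0.16506] = -8.3947 m/s.
|v| = 8.3947 m/s.

8.39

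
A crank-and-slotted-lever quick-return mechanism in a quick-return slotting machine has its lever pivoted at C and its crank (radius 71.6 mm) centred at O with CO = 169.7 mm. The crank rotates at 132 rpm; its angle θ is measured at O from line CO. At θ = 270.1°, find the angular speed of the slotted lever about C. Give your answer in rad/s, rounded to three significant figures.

2.09

ω = 13.82 rad/s (from 132 rpm).
Crank pin A relative to C: A = (d + r cosθ, r sinθ); lever angle φ = atan2(r sinθ, d + r cosθ).
Differentiating tanφ: φ̇ = rω(d cosθ + r)/(d² + r² + 2dr cosθ).
d² + r² + 2dr cosθ = |CA|² = 0.0339671 m²;  d cosθ + r = +0.071896 m.
|ω_lever| = |0.0716·13.82·+0.071896| / 0.0339671 = 2.0949 rad/s.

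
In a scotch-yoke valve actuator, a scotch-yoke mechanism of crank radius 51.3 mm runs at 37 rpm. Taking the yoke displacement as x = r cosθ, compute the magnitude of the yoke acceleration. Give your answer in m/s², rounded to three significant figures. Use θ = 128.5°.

0.479

ω = 3.875 rad/s (from 37 rpm).
x = r cosθ ⇒ ẍ = −rω² cosθ (ω constant).
|a| = rω²|cosθ| = 0.0513·(3.875)²·|cos 128.5°| = 0.47943 m/s².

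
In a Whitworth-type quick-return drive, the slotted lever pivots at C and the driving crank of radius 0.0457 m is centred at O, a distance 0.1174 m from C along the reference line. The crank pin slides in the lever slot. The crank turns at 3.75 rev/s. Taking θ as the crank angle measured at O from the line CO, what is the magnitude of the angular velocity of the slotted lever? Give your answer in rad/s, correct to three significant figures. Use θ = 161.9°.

ω = 23.56 rad/s (from 3.75 rev/s).
Crank pin A relative to C: A = (d + r cosθ, r sinθ); lever angle φ = atan2(r sinθ, d + r cosθ).
Differentiating tanφ: φ̇ = rω(d cosθ + r)/(d² + r² + 2dr cosθ).
d² + r² + 2dr cosθ = |CA|² = 0.00567187 m²;  d cosθ + r = -0.065891 m.
|ω_lever| = |0.0457·23.56·-0.065891| / 0.00567187 = 12.509 rad/s.

12.5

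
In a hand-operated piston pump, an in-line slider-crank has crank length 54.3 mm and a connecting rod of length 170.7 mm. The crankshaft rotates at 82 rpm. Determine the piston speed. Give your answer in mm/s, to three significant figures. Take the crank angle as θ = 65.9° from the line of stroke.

483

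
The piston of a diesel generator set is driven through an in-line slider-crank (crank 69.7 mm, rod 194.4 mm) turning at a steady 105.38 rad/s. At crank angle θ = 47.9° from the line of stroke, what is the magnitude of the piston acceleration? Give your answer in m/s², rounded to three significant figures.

500

ω = 105.4 rad/s
x(θ) = r cosθ + √(L² − r² sin²θ); with ω constant, a = ω²·d²x/dθ².
d²x/dθ² = −r cosθ − r²(cos2θ)/√u − r⁴ sin²2θ/(4u^{3/2}),  u = L² − r² sin²θ = 0.0351168 m².
Substituting r = 0.0697 m, L = 0.1944 m, θ = 47.9°: d²x/dθ² = -0.044996 m.
a = ω²·d²x/dθ² = (105.4)²·(-0.044996) = -499.68 m/s²;  |a| = 499.68 m/s².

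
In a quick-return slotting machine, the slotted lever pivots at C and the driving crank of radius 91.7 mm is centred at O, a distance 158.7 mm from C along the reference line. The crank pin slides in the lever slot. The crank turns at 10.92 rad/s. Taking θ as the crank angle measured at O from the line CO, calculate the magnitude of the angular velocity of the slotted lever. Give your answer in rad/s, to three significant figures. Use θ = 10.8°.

3.99

ω = 10.92 rad/s
Crank pin A relative to C: A = (d + r cosθ, r sinθ); lever angle φ = atan2(r sinθ, d + r cosθ).
Differentiating tanφ: φ̇ = rω(d cosθ + r)/(d² + r² + 2dr cosθ).
d² + r² + 2dr cosθ = |CA|² = 0.0621846 m²;  d cosθ + r = +0.24759 m.
|ω_lever| = |0.0917·10.92·+0.24759| / 0.0621846 = 3.9869 rad/s.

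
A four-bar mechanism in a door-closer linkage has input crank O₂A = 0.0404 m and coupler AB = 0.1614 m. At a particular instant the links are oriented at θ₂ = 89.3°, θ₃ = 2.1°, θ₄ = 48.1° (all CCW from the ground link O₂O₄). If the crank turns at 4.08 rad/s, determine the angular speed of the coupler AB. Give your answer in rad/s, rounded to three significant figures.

0.935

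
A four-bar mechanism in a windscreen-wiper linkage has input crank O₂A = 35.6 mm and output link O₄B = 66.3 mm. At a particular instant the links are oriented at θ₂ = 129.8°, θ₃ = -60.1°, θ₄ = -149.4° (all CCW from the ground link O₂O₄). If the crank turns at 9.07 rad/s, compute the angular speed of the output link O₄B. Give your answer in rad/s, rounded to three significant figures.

0.837

ω₂ = 9.07 rad/s
Differentiating the loop-closure r₂e^{iθ₂}+r₃e^{iθ₃}=r₁+r₄e^{iθ₄} gives r₂ω₂e^{iθ₂}+r₃ω₃e^{iθ₃}=r₄ω₄e^{iθ₄}.
Eliminating the other unknown: ω₄ = r₂ω₂ sin(θ₂−θ₃) / [r₄ sin(θ₄−θ₃)].
Numerator sine = -0.17193; denominator sine = -0.99993.
Result = 0.0356·9.07·(-0.17193) / (0.0663·(-0.99993)) = +0.83739 rad/s; magnitude 0.83739 rad/s.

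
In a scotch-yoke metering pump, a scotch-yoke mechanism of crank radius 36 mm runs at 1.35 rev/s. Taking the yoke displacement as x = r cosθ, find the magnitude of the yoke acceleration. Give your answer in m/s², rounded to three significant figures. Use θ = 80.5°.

0.428

ω = 8.482 rad/s (from 1.35 rev/s).
x = r cosθ ⇒ ẍ = −rω² cosθ (ω constant).
|a| = rω²|cosθ| = 0.036·(8.482)²·|cos 80.5°| = 0.4275 m/s².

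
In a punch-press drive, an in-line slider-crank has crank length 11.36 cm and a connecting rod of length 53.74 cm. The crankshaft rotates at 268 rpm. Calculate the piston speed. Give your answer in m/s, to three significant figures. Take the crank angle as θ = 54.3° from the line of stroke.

ω = 2π·268/60 = 28.06 rad/s
For an in-line slider-crank, x = r cosθ + √(L² − r² sin²θ), so v = −rω sinθ·[1 + r cosθ/√(L² − r² sin²θ)].
With r = 0.1136 m, L = 0.5374 m, θ = 54.3°: √(L² − r² sin²θ) = 0.52942 m.
v = −0.1136·28.06·0.81208·[1 + 0.1136·0.58354/0.52942] = -2.9132 m/s.
|v| = 2.9132 m/s.

2.91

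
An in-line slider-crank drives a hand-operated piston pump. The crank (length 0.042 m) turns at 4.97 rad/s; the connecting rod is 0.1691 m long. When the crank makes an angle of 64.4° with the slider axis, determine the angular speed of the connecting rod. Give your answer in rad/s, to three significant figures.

0.547

ω = 4.97 rad/s
The rod makes angle φ with the slider axis where L sinφ = r sinθ; differentiating, L cosφ·φ̇ = r ω cosθ.
L cosφ = √(L² − r² sin²θ) = 0.1648 m.
|ω_rod| = r ω |cosθ| / √(L² − r² sin²θ) = 0.042·4.97·0.43209/0.1648 = 0.54728 rad/s.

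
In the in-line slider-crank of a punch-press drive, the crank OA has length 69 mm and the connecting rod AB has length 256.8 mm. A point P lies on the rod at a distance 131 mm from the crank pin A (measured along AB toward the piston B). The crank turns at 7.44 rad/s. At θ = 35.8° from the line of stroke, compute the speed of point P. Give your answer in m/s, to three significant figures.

ω = 7.44 rad/s.  Crank-pin speed |V_A| = rω = 0.51336 m/s, perpendicular to OA.
Rod angle: sinφ = −(r/L) sinθ ⇒ φ = -9.043°; ω_rod = −rω cosθ/√(L²−r²sin²θ) = -1.6418 rad/s.
V_P = V_A + ω_rod × AP, with AP = 0.131 m along the rod.
Components: V_Px = −rω sinθ − a·ω_rod·sinφ = -0.3341 m/s;  V_Py = rω cosθ + a·ω_rod·cosφ = +0.20397 m/s.
|V_P| = √(V_Px² + V_Py²) = 0.39144 m/s.

0.391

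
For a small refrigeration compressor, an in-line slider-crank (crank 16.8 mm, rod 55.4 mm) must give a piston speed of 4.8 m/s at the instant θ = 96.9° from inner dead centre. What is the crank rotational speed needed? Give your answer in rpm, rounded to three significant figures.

For an in-line slider-crank, |v_piston| = rω|sinθ|·[1 + r cosθ/√(L² − r² sin²θ)].
With r = 0.0168 m, L = 0.0554 m, θ = 96.9°: the bracketed kinematic factor |dx/dθ| = 0.016041 m.
ω = v/|dx/dθ| = 4.8/0.016041 = 299.23 rad/s.
N = 60ω/(2π) = 2857.4 rpm.

2860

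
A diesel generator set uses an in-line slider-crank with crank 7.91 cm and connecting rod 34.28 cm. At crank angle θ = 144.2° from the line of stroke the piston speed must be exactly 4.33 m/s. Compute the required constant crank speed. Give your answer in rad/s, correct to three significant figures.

115

For an in-line slider-crank, |v_piston| = rω|sinθ|·[1 + r cosθ/√(L² − r² sin²θ)].
With r = 0.0791 m, L = 0.3428 m, θ = 144.2°: the bracketed kinematic factor |dx/dθ| = 0.037531 m.
ω = v/|dx/dθ| = 4.33/0.037531 = 115.37 rad/s.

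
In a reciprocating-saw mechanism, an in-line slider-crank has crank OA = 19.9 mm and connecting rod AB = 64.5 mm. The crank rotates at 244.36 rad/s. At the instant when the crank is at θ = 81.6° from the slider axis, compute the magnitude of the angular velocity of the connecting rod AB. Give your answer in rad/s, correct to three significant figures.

ω = 244.4 rad/s
The rod makes angle φ with the slider axis where L sinφ = r sinθ; differentiating, L cosφ·φ̇ = r ω cosθ.
L cosφ = √(L² − r² sin²θ) = 0.061422 m.
|ω_rod| = r ω |cosθ| / √(L² − r² sin²θ) = 0.0199·244.4·0.14608/0.061422 = 11.565 rad/s.

11.6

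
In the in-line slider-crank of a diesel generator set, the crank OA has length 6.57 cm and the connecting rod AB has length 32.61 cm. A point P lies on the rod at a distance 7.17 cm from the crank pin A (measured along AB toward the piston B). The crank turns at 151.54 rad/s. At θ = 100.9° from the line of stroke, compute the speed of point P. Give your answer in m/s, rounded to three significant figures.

ω = 151.5 rad/s.  Crank-pin speed |V_A| = rω = 9.9562 m/s, perpendicular to OA.
Rod angle: sinφ = −(r/L) sinθ ⇒ φ = -11.411°; ω_rod = −rω cosθ/√(L²−r²sin²θ) = +5.8897 rad/s.
V_P = V_A + ω_rod × AP, with AP = 0.0717 m along the rod.
Components: V_Px = −rω sinθ − a·ω_rod·sinφ = -9.693 m/s;  V_Py = rω cosθ + a·ω_rod·cosφ = -1.4687 m/s.
|V_P| = √(V_Px² + V_Py²) = 9.8037 m/s.

9.80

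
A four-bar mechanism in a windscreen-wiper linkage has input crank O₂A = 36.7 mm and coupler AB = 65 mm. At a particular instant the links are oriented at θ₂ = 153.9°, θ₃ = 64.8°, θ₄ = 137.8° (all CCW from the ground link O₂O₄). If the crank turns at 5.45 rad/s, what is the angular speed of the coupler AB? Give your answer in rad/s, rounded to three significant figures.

0.892

ω₂ = 5.45 rad/s
Differentiating the loop-closure r₂e^{iθ₂}+r₃e^{iθ₃}=r₁+r₄e^{iθ₄} gives r₂ω₂e^{iθ₂}+r₃ω₃e^{iθ₃}=r₄ω₄e^{iθ₄}.
Eliminating the other unknown: ω₃ = r₂ω₂ sin(θ₄−θ₂) / [r₃ sin(θ₃−θ₄)].
Numerator sine = -0.27731; denominator sine = -0.95630.
Result = 0.0367·5.45·(-0.27731) / (0.065·(-0.95630)) = +0.89233 rad/s; magnitude 0.89233 rad/s.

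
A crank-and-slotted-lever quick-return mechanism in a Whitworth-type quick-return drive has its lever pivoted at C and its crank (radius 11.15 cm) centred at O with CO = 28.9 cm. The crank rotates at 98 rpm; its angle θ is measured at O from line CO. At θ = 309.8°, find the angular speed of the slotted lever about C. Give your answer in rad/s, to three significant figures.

ω = 10.26 rad/s (from 98 rpm).
Crank pin A relative to C: A = (d + r cosθ, r sinθ); lever angle φ = atan2(r sinθ, d + r cosθ).
Differentiating tanφ: φ̇ = rω(d cosθ + r)/(d² + r² + 2dr cosθ).
d² + r² + 2dr cosθ = |CA|² = 0.137206 m²;  d cosθ + r = +0.29649 m.
|ω_lever| = |0.1115·10.26·+0.29649| / 0.137206 = 2.4727 rad/s.

2.47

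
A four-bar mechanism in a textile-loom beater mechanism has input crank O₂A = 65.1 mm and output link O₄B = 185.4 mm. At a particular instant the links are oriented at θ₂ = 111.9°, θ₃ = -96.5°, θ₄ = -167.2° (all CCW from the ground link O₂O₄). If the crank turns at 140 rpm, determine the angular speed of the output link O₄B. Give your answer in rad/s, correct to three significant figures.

2.59

ω₂ = 14.66 rad/s (from 140 rpm).
Differentiating the loop-closure r₂e^{iθ₂}+r₃e^{iθ₃}=r₁+r₄e^{iθ₄} gives r₂ω₂e^{iθ₂}+r₃ω₃e^{iθ₃}=r₄ω₄e^{iθ₄}.
Eliminating the other unknown: ω₄ = r₂ω₂ sin(θ₂−θ₃) / [r₄ sin(θ₄−θ₃)].
Numerator sine = -0.47562; denominator sine = -0.94380.
Result = 0.0651·14.66·(-0.47562) / (0.1854·(-0.94380)) = +2.5942 rad/s; magnitude 2.5942 rad/s.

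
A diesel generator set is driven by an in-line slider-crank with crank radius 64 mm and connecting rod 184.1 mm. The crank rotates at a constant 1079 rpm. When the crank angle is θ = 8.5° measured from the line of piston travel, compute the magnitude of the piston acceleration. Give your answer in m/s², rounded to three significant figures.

ω = 2π·1079/60 = 113 rad/s
x(θ) = r cosθ + √(L² − r² sin²θ); with ω constant, a = ω²·d²x/dθ².
d²x/dθ² = −r cosθ − r²(cos2θ)/√u − r⁴ sin²2θ/(4u^{3/2}),  u = L² − r² sin²θ = 0.0338033 m².
Substituting r = 0.064 m, L = 0.1841 m, θ = 8.5°: d²x/dθ² = -0.084659 m.
a = ω²·d²x/dθ² = (113)²·(-0.084659) = -1080.9 m/s²;  |a| = 1080.9 m/s².

1080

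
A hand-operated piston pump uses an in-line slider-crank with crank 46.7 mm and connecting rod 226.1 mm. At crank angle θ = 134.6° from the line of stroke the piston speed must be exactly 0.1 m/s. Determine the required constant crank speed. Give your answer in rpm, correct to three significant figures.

33.7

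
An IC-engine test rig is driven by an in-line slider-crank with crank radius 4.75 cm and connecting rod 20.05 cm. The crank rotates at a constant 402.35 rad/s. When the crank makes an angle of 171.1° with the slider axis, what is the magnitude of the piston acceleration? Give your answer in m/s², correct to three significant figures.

5860

ω = 402.4 rad/s
x(θ) = r cosθ + √(L² − r² sin²θ); with ω constant, a = ω²·d²x/dθ².
d²x/dθ² = −r cosθ − r²(cos2θ)/√u − r⁴ sin²2θ/(4u^{3/2}),  u = L² − r² sin²θ = 0.0401462 m².
Substituting r = 0.0475 m, L = 0.2005 m, θ = 171.1°: d²x/dθ² = +0.036192 m.
a = ω²·d²x/dθ² = (402.4)²·(+0.036192) = +5858.9 m/s²;  |a| = 5858.9 m/s².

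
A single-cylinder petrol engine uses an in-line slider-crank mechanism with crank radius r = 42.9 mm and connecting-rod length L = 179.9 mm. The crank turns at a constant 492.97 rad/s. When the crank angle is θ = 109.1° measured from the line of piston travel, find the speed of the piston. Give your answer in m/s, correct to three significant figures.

18.4

ω = 493 rad/s
For an in-line slider-crank, x = r cosθ + √(L² − r² sin²θ), so v = −rω sinθ·[1 + r cosθ/√(L² − r² sin²θ)].
With r = 0.0429 m, L = 0.1799 m, θ = 109.1°: √(L² − r² sin²θ) = 0.17527 m.
v = −0.0429·493·0.94495·[1 + 0.0429·-0.32722/0.17527] = -18.384 m/s.
|v| = 18.384 m/s.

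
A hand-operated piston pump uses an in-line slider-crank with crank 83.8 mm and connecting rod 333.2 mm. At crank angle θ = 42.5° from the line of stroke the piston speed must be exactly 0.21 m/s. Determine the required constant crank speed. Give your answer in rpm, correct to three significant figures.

For an in-line slider-crank, |v_piston| = rω|sinθ|·[1 + r cosθ/√(L² − r² sin²θ)].
With r = 0.0838 m, L = 0.3332 m, θ = 42.5°: the bracketed kinematic factor |dx/dθ| = 0.067267 m.
ω = v/|dx/dθ| = 0.21/0.067267 = 3.1219 rad/s.
N = 60ω/(2π) = 29.812 rpm.

29.8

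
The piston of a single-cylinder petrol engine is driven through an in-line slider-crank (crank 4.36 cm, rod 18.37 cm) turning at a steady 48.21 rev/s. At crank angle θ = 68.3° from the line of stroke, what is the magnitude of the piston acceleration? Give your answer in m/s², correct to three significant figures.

ω = 2π·48.2 = 302.9 rad/s
x(θ) = r cosθ + √(L² − r² sin²θ); with ω constant, a = ω²·d²x/dθ².
d²x/dθ² = −r cosθ − r²(cos2θ)/√u − r⁴ sin²2θ/(4u^{3/2}),  u = L² − r² sin²θ = 0.0321046 m².
Substituting r = 0.0436 m, L = 0.1837 m, θ = 68.3°: d²x/dθ² = -0.0084866 m.
a = ω²·d²x/dθ² = (302.9)²·(-0.0084866) = -778.7 m/s²;  |a| = 778.7 m/s².

779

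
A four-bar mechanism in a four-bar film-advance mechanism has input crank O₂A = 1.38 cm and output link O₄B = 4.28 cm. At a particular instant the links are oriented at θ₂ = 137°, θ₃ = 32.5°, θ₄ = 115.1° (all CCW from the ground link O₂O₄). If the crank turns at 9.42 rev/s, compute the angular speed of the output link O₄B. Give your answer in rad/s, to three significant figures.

ω₂ = 59.19 rad/s (from 9.42 rev/s).
Differentiating the loop-closure r₂e^{iθ₂}+r₃e^{iθ₃}=r₁+r₄e^{iθ₄} gives r₂ω₂e^{iθ₂}+r₃ω₃e^{iθ₃}=r₄ω₄e^{iθ₄}.
Eliminating the other unknown: ω₄ = r₂ω₂ sin(θ₂−θ₃) / [r₄ sin(θ₄−θ₃)].
Numerator sine = +0.96815; denominator sine = +0.99167.
Result = 0.0138·59.19·(+0.96815) / (0.0428·(+0.99167)) = +18.631 rad/s; magnitude 18.631 rad/s.

18.6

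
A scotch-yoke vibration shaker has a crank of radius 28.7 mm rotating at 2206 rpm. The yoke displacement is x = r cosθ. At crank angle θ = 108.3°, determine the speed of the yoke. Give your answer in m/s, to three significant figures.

6.29

ω = 231 rad/s (from 2206 rpm).
x = r cosθ ⇒ ẋ = −rω sinθ.
|v| = rω|sinθ| = 0.0287·231·|sin 108.3°| = 6.2947 m/s.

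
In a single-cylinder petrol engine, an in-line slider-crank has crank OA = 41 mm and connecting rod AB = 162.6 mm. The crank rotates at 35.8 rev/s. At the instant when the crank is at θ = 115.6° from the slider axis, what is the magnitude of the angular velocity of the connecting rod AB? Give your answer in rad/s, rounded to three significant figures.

25.2

ω = 224.9 rad/s (converted from 35.8 rev/s).
The rod makes angle φ with the slider axis where L sinφ = r sinθ; differentiating, L cosφ·φ̇ = r ω cosθ.
L cosφ = √(L² − r² sin²θ) = 0.15834 m.
|ω_rod| = r ω |cosθ| / √(L² − r² sin²θ) = 0.041·224.9·0.43209/0.15834 = 25.167 rad/s.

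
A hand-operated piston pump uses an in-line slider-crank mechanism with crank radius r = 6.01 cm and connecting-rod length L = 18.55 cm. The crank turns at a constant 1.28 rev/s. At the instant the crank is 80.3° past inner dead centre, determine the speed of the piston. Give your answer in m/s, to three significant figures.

0.504

ω = 2π·1.28 = 8.042 rad/s
For an in-line slider-crank, x = r cosθ + √(L² − r² sin²θ), so v = −rω sinθ·[1 + r cosθ/√(L² − r² sin²θ)].
With r = 0.0601 m, L = 0.1855 m, θ = 80.3°: √(L² − r² sin²θ) = 0.17579 m.
v = −0.0601·8.042·0.98570·[1 + 0.0601·0.16849/0.17579] = -0.50389 m/s.
|v| = 0.50389 m/s.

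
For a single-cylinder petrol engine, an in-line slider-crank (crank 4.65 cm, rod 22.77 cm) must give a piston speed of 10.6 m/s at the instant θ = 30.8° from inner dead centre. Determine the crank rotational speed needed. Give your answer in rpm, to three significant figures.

3610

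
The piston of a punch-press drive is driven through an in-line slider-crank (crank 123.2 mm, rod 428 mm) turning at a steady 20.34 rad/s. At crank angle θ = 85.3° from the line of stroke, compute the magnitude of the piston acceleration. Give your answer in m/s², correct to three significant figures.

ω = 20.34 rad/s
x(θ) = r cosθ + √(L² − r² sin²θ); with ω constant, a = ω²·d²x/dθ².
d²x/dθ² = −r cosθ − r²(cos2θ)/√u − r⁴ sin²2θ/(4u^{3/2}),  u = L² − r² sin²θ = 0.168108 m².
Substituting r = 0.1232 m, L = 0.428 m, θ = 85.3°: d²x/dθ² = +0.026405 m.
a = ω²·d²x/dθ² = (20.34)²·(+0.026405) = +10.924 m/s²;  |a| = 10.924 m/s².

10.9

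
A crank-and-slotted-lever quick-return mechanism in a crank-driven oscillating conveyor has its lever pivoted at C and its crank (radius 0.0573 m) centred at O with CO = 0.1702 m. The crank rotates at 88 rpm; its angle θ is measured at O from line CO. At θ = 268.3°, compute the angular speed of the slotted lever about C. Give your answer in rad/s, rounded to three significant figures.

0.871

ω = 9.215 rad/s (from 88 rpm).
Crank pin A relative to C: A = (d + r cosθ, r sinθ); lever angle φ = atan2(r sinθ, d + r cosθ).
Differentiating tanφ: φ̇ = rω(d cosθ + r)/(d² + r² + 2dr cosθ).
d² + r² + 2dr cosθ = |CA|² = 0.0316727 m²;  d cosθ + r = +0.052251 m.
|ω_lever| = |0.0573·9.215·+0.052251| / 0.0316727 = 0.87111 rad/s.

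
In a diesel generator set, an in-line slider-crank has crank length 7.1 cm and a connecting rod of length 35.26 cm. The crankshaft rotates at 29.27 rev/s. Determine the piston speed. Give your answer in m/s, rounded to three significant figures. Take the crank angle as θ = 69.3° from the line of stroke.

13.1

ω = 2π·29.3 = 183.9 rad/s
For an in-line slider-crank, x = r cosθ + √(L² − r² sin²θ), so v = −rω sinθ·[1 + r cosθ/√(L² − r² sin²θ)].
With r = 0.071 m, L = 0.3526 m, θ = 69.3°: √(L² − r² sin²θ) = 0.34629 m.
v = −0.071·183.9·0.93544·[1 + 0.071·0.35347/0.34629] = -13.1 m/s.
|v| = 13.1 m/s.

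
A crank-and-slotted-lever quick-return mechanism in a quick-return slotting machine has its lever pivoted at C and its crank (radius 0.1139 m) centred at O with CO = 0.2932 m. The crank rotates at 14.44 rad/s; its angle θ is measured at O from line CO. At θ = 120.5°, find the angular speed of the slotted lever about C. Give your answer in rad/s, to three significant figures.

0.883

ω = 14.44 rad/s
Crank pin A relative to C: A = (d + r cosθ, r sinθ); lever angle φ = atan2(r sinθ, d + r cosθ).
Differentiating tanφ: φ̇ = rω(d cosθ + r)/(d² + r² + 2dr cosθ).
d² + r² + 2dr cosθ = |CA|² = 0.0650405 m²;  d cosθ + r = -0.03491 m.
|ω_lever| = |0.1139·14.44·-0.03491| / 0.0650405 = 0.8828 rad/s.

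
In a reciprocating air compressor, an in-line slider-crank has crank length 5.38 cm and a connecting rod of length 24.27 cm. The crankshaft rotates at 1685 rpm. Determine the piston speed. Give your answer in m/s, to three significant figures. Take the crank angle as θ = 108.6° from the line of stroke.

ω = 2π·1685/60 = 176.5 rad/s
For an in-line slider-crank, x = r cosθ + √(L² − r² sin²θ), so v = −rω sinθ·[1 + r cosθ/√(L² − r² sin²θ)].
With r = 0.0538 m, L = 0.2427 m, θ = 108.6°: √(L² − r² sin²θ) = 0.23728 m.
v = −0.0538·176.5·0.94777·[1 + 0.0538·-0.31896/0.23728] = -8.3466 m/s.
|v| = 8.3466 m/s.

8.35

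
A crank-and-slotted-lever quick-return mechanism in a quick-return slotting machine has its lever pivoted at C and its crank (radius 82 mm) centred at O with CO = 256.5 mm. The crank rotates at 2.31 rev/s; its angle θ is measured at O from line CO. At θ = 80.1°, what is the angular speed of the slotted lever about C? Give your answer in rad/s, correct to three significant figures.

ω = 14.51 rad/s (from 2.31 rev/s).
Crank pin A relative to C: A = (d + r cosθ, r sinθ); lever angle φ = atan2(r sinθ, d + r cosθ).
Differentiating tanφ: φ̇ = rω(d cosθ + r)/(d² + r² + 2dr cosθ).
d² + r² + 2dr cosθ = |CA|² = 0.0797486 m²;  d cosθ + r = +0.1261 m.
|ω_lever| = |0.082·14.51·+0.1261| / 0.0797486 = 1.8819 rad/s.

1.88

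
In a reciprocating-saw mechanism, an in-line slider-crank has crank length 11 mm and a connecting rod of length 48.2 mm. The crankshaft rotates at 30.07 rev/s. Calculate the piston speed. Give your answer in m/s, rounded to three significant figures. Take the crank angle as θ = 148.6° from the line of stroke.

ω = 2π·30.1 = 188.9 rad/s
For an in-line slider-crank, x = r cosθ + √(L² − r² sin²θ), so v = −rω sinθ·[1 + r cosθ/√(L² − r² sin²θ)].
With r = 0.011 m, L = 0.0482 m, θ = 148.6°: √(L² − r² sin²θ) = 0.047858 m.
v = −0.011·188.9·0.52101·[1 + 0.011·-0.85355/0.047858] = -0.87038 m/s.
|v| = 0.87038 m/s.

0.870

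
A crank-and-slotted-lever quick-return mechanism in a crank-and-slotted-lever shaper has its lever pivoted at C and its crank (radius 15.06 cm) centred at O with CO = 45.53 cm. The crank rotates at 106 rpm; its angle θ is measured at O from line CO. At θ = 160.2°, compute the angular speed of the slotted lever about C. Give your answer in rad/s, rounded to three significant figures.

ω = 11.1 rad/s (from 106 rpm).
Crank pin A relative to C: A = (d + r cosθ, r sinθ); lever angle φ = atan2(r sinθ, d + r cosθ).
Differentiating tanφ: φ̇ = rω(d cosθ + r)/(d² + r² + 2dr cosθ).
d² + r² + 2dr cosθ = |CA|² = 0.100949 m²;  d cosθ + r = -0.27778 m.
|ω_lever| = |0.1506·11.1·-0.27778| / 0.100949 = 4.6 rad/s.

4.60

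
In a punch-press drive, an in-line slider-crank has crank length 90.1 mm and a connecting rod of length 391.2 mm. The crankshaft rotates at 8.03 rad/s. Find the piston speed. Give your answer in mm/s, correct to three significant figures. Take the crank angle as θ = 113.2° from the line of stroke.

ω = 8.03 rad/s
For an in-line slider-crank, x = r cosθ + √(L² − r² sin²θ), so v = −rω sinθ·[1 + r cosθ/√(L² − r² sin²θ)].
With r = 0.0901 m, L = 0.3912 m, θ = 113.2°: √(L² − r² sin²θ) = 0.38233 m.
v = −0.0901·8.03·0.91914·[1 + 0.0901·-0.39394/0.38233] = -0.60326 m/s.
|v| = 0.60326 m/s = 603.26 mm/s.

603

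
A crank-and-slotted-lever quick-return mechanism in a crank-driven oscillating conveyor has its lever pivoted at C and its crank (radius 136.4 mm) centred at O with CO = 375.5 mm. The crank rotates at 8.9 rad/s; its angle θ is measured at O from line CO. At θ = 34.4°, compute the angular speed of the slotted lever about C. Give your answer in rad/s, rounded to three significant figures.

ω = 8.9 rad/s
Crank pin A relative to C: A = (d + r cosθ, r sinθ); lever angle φ = atan2(r sinθ, d + r cosθ).
Differentiating tanφ: φ̇ = rω(d cosθ + r)/(d² + r² + 2dr cosθ).
d² + r² + 2dr cosθ = |CA|² = 0.244127 m²;  d cosθ + r = +0.44623 m.
|ω_lever| = |0.1364·8.9·+0.44623| / 0.244127 = 2.219 rad/s.

2.22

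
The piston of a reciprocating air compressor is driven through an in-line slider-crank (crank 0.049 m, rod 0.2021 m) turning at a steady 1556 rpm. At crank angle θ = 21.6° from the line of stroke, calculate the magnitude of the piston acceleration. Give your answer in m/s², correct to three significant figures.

ω = 2π·1556/60 = 162.9 rad/s
x(θ) = r cosθ + √(L² − r² sin²θ); with ω constant, a = ω²·d²x/dθ².
d²x/dθ² = −r cosθ − r²(cos2θ)/√u − r⁴ sin²2θ/(4u^{3/2}),  u = L² − r² sin²θ = 0.040519 m².
Substituting r = 0.049 m, L = 0.2021 m, θ = 21.6°: d²x/dθ² = -0.054337 m.
a = ω²·d²x/dθ² = (162.9)²·(-0.054337) = -1442.7 m/s²;  |a| = 1442.7 m/s².

1440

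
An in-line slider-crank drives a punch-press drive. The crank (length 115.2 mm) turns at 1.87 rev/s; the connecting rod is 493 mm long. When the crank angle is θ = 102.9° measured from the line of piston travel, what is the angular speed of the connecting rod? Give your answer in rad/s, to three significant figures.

0.629

ω = 11.75 rad/s (converted from 1.87 rev/s).
The rod makes angle φ with the slider axis where L sinφ = r sinθ; differentiating, L cosφ·φ̇ = r ω cosθ.
L cosφ = √(L² − r² sin²θ) = 0.48004 m.
|ω_rod| = r ω |cosθ| / √(L² − r² sin²θ) = 0.1152·11.75·0.22325/0.48004 = 0.62949 rad/s.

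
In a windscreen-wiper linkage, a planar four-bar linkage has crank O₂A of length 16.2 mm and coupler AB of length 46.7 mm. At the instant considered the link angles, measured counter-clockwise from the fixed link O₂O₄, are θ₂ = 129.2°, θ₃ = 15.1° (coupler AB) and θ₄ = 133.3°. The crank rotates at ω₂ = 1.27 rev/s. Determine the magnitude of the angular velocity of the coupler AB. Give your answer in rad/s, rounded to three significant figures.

0.225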